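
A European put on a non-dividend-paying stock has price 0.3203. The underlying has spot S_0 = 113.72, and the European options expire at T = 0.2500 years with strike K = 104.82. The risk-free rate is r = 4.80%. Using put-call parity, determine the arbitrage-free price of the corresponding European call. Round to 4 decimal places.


Answer: Call price = 10.4706

Derivation:
Put-call parity: C - P = S_0 * exp(-qT) - K * exp(-rT).
S_0 * exp(-qT) = 113.7200 * 1.00000000 = 113.72000000
K * exp(-rT) = 104.8200 * 0.98807171 = 103.56967694
C = P + S*exp(-qT) - K*exp(-rT)
C = 0.3203 + 113.72000000 - 103.56967694 = 10.4706


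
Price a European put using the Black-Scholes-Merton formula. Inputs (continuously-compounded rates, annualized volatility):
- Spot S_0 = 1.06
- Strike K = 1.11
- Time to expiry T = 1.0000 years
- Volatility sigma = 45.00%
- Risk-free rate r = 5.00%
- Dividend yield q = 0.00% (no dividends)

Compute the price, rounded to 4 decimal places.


Answer: Price = 0.1863

Derivation:
d1 = (ln(S/K) + (r - q + 0.5*sigma^2) * T) / (sigma * sqrt(T)) = 0.23368643
d2 = d1 - sigma * sqrt(T) = -0.21631357
exp(-rT) = 0.95122942; exp(-qT) = 1.00000000
P = K * exp(-rT) * N(-d2) - S_0 * exp(-qT) * N(-d1)
N(-d1) = 0.40761421; N(-d2) = 0.58562833
P = 1.1100 * 0.95122942 * 0.58562833 - 1.0600 * 1.00000000 * 0.40761421 = 0.1863


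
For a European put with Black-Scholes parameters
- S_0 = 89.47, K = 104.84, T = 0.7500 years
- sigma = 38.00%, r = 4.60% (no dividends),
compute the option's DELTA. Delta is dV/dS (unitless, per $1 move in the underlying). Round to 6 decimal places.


Answer: Delta = -0.584083

Derivation:
d1 = -0.2123494439; d2 = -0.5414390973
phi(d1) = 0.3900483098; exp(-qT) = 1.0000000000; exp(-rT) = 0.9660883397
N(-d1) = 0.5840827879
Delta = -exp(-qT) * N(-d1) = -1.0000000000 * 0.5840827879 = -0.584083


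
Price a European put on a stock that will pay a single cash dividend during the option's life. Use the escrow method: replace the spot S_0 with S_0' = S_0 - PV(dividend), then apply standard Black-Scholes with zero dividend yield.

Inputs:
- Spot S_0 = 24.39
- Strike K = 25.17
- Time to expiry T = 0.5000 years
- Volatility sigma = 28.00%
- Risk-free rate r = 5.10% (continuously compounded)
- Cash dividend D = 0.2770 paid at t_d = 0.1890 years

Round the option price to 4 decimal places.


PV(D) = D * exp(-r * t_d) = 0.2770 * 0.99040731 = 0.27434282
S_0' = S_0 - PV(D) = 24.3900 - 0.27434282 = 24.11565718
d1 = (ln(S_0'/K) + (r + sigma^2/2)*T) / (sigma*sqrt(T)) = 0.01165966
d2 = d1 - sigma*sqrt(T) = -0.18633023
exp(-rT) = 0.97482238
N(-d1) = 0.49534857; N(-d2) = 0.57390710
P = K * exp(-rT) * N(-d2) - S_0' * N(-d1) = 25.1700 * 0.97482238 * 0.57390710 - 24.11565718 * 0.49534857 = 2.1359

Answer: Price = 2.1359


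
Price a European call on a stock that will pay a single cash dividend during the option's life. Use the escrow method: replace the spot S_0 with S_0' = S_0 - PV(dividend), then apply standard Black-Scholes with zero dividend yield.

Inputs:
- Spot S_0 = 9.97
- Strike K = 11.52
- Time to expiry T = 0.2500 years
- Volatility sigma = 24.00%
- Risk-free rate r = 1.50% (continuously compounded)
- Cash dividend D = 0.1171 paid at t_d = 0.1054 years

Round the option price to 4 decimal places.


PV(D) = D * exp(-r * t_d) = 0.1171 * 0.99842025 = 0.11691501
S_0' = S_0 - PV(D) = 9.9700 - 0.11691501 = 9.85308499
d1 = (ln(S_0'/K) + (r + sigma^2/2)*T) / (sigma*sqrt(T)) = -1.21125044
d2 = d1 - sigma*sqrt(T) = -1.33125044
exp(-rT) = 0.99625702
N(d1) = 0.11289972; N(d2) = 0.09155331
C = S_0' * N(d1) - K * exp(-rT) * N(d2) = 9.85308499 * 0.11289972 - 11.5200 * 0.99625702 * 0.09155331 = 0.0617

Answer: Price = 0.0617


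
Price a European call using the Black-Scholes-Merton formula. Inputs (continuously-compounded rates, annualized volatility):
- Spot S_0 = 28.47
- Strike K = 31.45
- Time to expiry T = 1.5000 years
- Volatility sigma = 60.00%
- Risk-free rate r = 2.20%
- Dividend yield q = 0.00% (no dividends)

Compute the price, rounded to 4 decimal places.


d1 = (ln(S/K) + (r - q + 0.5*sigma^2) * T) / (sigma * sqrt(T)) = 0.27686299
d2 = d1 - sigma * sqrt(T) = -0.45798393
exp(-rT) = 0.96753856; exp(-qT) = 1.00000000
C = S_0 * exp(-qT) * N(d1) - K * exp(-rT) * N(d2)
N(d1) = 0.60905735; N(d2) = 0.32348199
C = 28.4700 * 1.00000000 * 0.60905735 - 31.4500 * 0.96753856 * 0.32348199 = 7.4966

Answer: Price = 7.4966


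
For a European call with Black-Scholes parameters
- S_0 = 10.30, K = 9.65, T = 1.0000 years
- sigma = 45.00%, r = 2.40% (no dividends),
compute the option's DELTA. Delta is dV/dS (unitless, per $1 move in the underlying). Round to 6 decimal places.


d1 = 0.4231910664; d2 = -0.0268089336
phi(d1) = 0.3647716008; exp(-qT) = 1.0000000000; exp(-rT) = 0.9762857098
N(d1) = 0.6639220679
Delta = exp(-qT) * N(d1) = 1.0000000000 * 0.6639220679 = 0.663922

Answer: Delta = 0.663922


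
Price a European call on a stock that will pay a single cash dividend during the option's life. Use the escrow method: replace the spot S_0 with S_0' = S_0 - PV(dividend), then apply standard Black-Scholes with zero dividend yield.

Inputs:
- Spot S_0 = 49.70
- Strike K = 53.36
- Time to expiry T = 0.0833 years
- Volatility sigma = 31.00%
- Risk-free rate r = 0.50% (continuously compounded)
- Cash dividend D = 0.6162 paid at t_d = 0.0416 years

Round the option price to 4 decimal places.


Answer: Price = 0.4356

Derivation:
PV(D) = D * exp(-r * t_d) = 0.6162 * 0.99979202 = 0.61607184
S_0' = S_0 - PV(D) = 49.7000 - 0.61607184 = 49.08392816
d1 = (ln(S_0'/K) + (r + sigma^2/2)*T) / (sigma*sqrt(T)) = -0.88420089
d2 = d1 - sigma*sqrt(T) = -0.97367228
exp(-rT) = 0.99958359
N(d1) = 0.18829389; N(d2) = 0.16510964
C = S_0' * N(d1) - K * exp(-rT) * N(d2) = 49.08392816 * 0.18829389 - 53.3600 * 0.99958359 * 0.16510964 = 0.4356


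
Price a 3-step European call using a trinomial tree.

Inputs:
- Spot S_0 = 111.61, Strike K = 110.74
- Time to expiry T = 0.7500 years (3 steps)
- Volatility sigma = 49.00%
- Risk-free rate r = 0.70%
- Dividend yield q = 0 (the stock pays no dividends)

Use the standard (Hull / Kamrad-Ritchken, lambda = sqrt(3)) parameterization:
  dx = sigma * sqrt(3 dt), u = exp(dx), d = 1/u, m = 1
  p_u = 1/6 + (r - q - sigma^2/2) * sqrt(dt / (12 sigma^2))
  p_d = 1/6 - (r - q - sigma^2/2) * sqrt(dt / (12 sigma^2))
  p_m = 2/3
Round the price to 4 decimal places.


Answer: Price = V(0,0) = 17.5632

Derivation:
dt = T/N = 0.250000; dx = sigma*sqrt(3*dt) = 0.424352
u = exp(dx) = 1.528600; d = 1/u = 0.654193
p_u = 0.133366, p_m = 0.666667, p_d = 0.199967
Discount per step: exp(-r*dt) = 0.998252
Stock lattice S(k, j) with j the centered position index:
  k=0: S(0,+0) = 111.6100
  k=1: S(1,-1) = 73.0145; S(1,+0) = 111.6100; S(1,+1) = 170.6071
  k=2: S(2,-2) = 47.7656; S(2,-1) = 73.0145; S(2,+0) = 111.6100; S(2,+1) = 170.6071; S(2,+2) = 260.7900
  k=3: S(3,-3) = 31.2479; S(3,-2) = 47.7656; S(3,-1) = 73.0145; S(3,+0) = 111.6100; S(3,+1) = 170.6071; S(3,+2) = 260.7900; S(3,+3) = 398.6437
Terminal payoffs V(N, j) = max(S_T - K, 0):
  V(3,-3) = 0.000000; V(3,-2) = 0.000000; V(3,-1) = 0.000000; V(3,+0) = 0.870000; V(3,+1) = 59.867074; V(3,+2) = 150.050016; V(3,+3) = 287.903684
Backward induction: V(k, j) = exp(-r*dt) * [p_u * V(k+1, j+1) + p_m * V(k+1, j) + p_d * V(k+1, j-1)]
  V(2,-2) = exp(-r*dt) * [p_u*0.000000 + p_m*0.000000 + p_d*0.000000] = 0.000000
  V(2,-1) = exp(-r*dt) * [p_u*0.870000 + p_m*0.000000 + p_d*0.000000] = 0.115825
  V(2,+0) = exp(-r*dt) * [p_u*59.867074 + p_m*0.870000 + p_d*0.000000] = 8.549254
  V(2,+1) = exp(-r*dt) * [p_u*150.050016 + p_m*59.867074 + p_d*0.870000] = 59.991836
  V(2,+2) = exp(-r*dt) * [p_u*287.903684 + p_m*150.050016 + p_d*59.867074] = 150.138377
  V(1,-1) = exp(-r*dt) * [p_u*8.549254 + p_m*0.115825 + p_d*0.000000] = 1.215268
  V(1,+0) = exp(-r*dt) * [p_u*59.991836 + p_m*8.549254 + p_d*0.115825] = 13.699535
  V(1,+1) = exp(-r*dt) * [p_u*150.138377 + p_m*59.991836 + p_d*8.549254] = 61.619545
  V(0,+0) = exp(-r*dt) * [p_u*61.619545 + p_m*13.699535 + p_d*1.215268] = 17.563223


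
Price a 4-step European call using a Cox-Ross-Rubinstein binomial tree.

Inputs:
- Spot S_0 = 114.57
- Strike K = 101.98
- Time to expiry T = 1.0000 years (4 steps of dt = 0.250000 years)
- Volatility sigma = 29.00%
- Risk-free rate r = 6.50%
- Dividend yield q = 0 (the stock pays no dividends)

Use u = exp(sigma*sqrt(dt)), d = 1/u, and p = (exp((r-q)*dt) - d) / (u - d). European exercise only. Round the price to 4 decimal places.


dt = T/N = 0.250000
u = exp(sigma*sqrt(dt)) = 1.156040; d = 1/u = 0.865022
p = (exp((r-q)*dt) - d) / (u - d) = 0.520108
Discount per step: exp(-r*dt) = 0.983881
Stock lattice S(k, i) with i counting down-moves:
  k=0: S(0,0) = 114.5700
  k=1: S(1,0) = 132.4475; S(1,1) = 99.1056
  k=2: S(2,0) = 153.1145; S(2,1) = 114.5700; S(2,2) = 85.7286
  k=3: S(3,0) = 177.0064; S(3,1) = 132.4475; S(3,2) = 99.1056; S(3,3) = 74.1571
  k=4: S(4,0) = 204.6264; S(4,1) = 153.1145; S(4,2) = 114.5700; S(4,3) = 85.7286; S(4,4) = 64.1476
Terminal payoffs V(N, i) = max(S_T - K, 0):
  V(4,0) = 102.646423; V(4,1) = 51.134497; V(4,2) = 12.590000; V(4,3) = 0.000000; V(4,4) = 0.000000
Backward induction: V(k, i) = exp(-r*dt) * [p * V(k+1, i) + (1-p) * V(k+1, i+1)].
  V(3,0) = exp(-r*dt) * [p*102.646423 + (1-p)*51.134497] = 76.670201
  V(3,1) = exp(-r*dt) * [p*51.134497 + (1-p)*12.590000] = 32.111237
  V(3,2) = exp(-r*dt) * [p*12.590000 + (1-p)*0.000000] = 6.442614
  V(3,3) = exp(-r*dt) * [p*0.000000 + (1-p)*0.000000] = 0.000000
  V(2,0) = exp(-r*dt) * [p*76.670201 + (1-p)*32.111237] = 54.395568
  V(2,1) = exp(-r*dt) * [p*32.111237 + (1-p)*6.442614] = 19.474035
  V(2,2) = exp(-r*dt) * [p*6.442614 + (1-p)*0.000000] = 3.296845
  V(1,0) = exp(-r*dt) * [p*54.395568 + (1-p)*19.474035] = 37.030350
  V(1,1) = exp(-r*dt) * [p*19.474035 + (1-p)*3.296845] = 11.521972
  V(0,0) = exp(-r*dt) * [p*37.030350 + (1-p)*11.521972] = 24.389520

Answer: Price = V(0,0) = 24.3895


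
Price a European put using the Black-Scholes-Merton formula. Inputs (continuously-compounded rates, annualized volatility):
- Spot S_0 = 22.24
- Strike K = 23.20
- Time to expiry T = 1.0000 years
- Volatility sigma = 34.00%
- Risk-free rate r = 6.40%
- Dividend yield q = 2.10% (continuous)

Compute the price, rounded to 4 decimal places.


d1 = (ln(S/K) + (r - q + 0.5*sigma^2) * T) / (sigma * sqrt(T)) = 0.17217703
d2 = d1 - sigma * sqrt(T) = -0.16782297
exp(-rT) = 0.93800500; exp(-qT) = 0.97921896
P = K * exp(-rT) * N(-d2) - S_0 * exp(-qT) * N(-d1)
N(-d1) = 0.43164918; N(-d2) = 0.56663872
P = 23.2000 * 0.93800500 * 0.56663872 - 22.2400 * 0.97921896 * 0.43164918 = 2.9306

Answer: Price = 2.9306


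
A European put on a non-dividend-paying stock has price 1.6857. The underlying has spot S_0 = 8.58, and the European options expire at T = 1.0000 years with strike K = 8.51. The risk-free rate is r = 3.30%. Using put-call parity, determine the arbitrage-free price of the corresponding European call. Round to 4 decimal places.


Put-call parity: C - P = S_0 * exp(-qT) - K * exp(-rT).
S_0 * exp(-qT) = 8.5800 * 1.00000000 = 8.58000000
K * exp(-rT) = 8.5100 * 0.96753856 = 8.23375314
C = P + S*exp(-qT) - K*exp(-rT)
C = 1.6857 + 8.58000000 - 8.23375314 = 2.0319

Answer: Call price = 2.0319


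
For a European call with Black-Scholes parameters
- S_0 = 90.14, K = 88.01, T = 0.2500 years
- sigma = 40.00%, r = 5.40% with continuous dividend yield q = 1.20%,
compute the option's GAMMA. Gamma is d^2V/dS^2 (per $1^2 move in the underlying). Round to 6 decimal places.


Answer: Gamma = 0.021261

Derivation:
d1 = 0.2720678644; d2 = 0.0720678644
phi(d1) = 0.3844471331; exp(-qT) = 0.9970044955; exp(-rT) = 0.9865907163
Gamma = exp(-qT) * phi(d1) / (S * sigma * sqrt(T)) = 0.9970044955 * 0.3844471331 / (90.1400 * 0.4000 * 0.5000000000) = 0.021261


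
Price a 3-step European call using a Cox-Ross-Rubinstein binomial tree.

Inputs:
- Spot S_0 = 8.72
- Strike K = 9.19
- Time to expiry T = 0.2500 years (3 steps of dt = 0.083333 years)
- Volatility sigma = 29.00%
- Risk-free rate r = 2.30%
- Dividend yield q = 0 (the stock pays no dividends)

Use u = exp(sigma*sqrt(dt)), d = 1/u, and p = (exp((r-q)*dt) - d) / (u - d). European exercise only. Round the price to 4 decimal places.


Answer: Price = V(0,0) = 0.3436

Derivation:
dt = T/N = 0.083333
u = exp(sigma*sqrt(dt)) = 1.087320; d = 1/u = 0.919693
p = (exp((r-q)*dt) - d) / (u - d) = 0.490528
Discount per step: exp(-r*dt) = 0.998085
Stock lattice S(k, i) with i counting down-moves:
  k=0: S(0,0) = 8.7200
  k=1: S(1,0) = 9.4814; S(1,1) = 8.0197
  k=2: S(2,0) = 10.3093; S(2,1) = 8.7200; S(2,2) = 7.3757
  k=3: S(3,0) = 11.2096; S(3,1) = 9.4814; S(3,2) = 8.0197; S(3,3) = 6.7834
Terminal payoffs V(N, i) = max(S_T - K, 0):
  V(3,0) = 2.019556; V(3,1) = 0.291429; V(3,2) = 0.000000; V(3,3) = 0.000000
Backward induction: V(k, i) = exp(-r*dt) * [p * V(k+1, i) + (1-p) * V(k+1, i+1)].
  V(2,0) = exp(-r*dt) * [p*2.019556 + (1-p)*0.291429] = 1.136943
  V(2,1) = exp(-r*dt) * [p*0.291429 + (1-p)*0.000000] = 0.142680
  V(2,2) = exp(-r*dt) * [p*0.000000 + (1-p)*0.000000] = 0.000000
  V(1,0) = exp(-r*dt) * [p*1.136943 + (1-p)*0.142680] = 0.629187
  V(1,1) = exp(-r*dt) * [p*0.142680 + (1-p)*0.000000] = 0.069855
  V(0,0) = exp(-r*dt) * [p*0.629187 + (1-p)*0.069855] = 0.343564


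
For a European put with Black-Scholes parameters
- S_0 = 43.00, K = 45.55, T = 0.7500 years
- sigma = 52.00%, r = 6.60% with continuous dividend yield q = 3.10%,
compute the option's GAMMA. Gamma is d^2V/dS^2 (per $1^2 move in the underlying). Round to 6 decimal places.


Answer: Gamma = 0.019886

Derivation:
d1 = 0.1555281521; d2 = -0.2948050578
phi(d1) = 0.3941463325; exp(-qT) = 0.9770181987; exp(-rT) = 0.9517051581
Gamma = exp(-qT) * phi(d1) / (S * sigma * sqrt(T)) = 0.9770181987 * 0.3941463325 / (43.0000 * 0.5200 * 0.8660254038) = 0.019886


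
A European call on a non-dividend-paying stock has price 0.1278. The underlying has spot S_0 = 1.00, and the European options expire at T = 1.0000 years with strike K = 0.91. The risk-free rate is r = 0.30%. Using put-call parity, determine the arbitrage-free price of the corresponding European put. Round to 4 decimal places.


Put-call parity: C - P = S_0 * exp(-qT) - K * exp(-rT).
S_0 * exp(-qT) = 1.0000 * 1.00000000 = 1.00000000
K * exp(-rT) = 0.9100 * 0.99700450 = 0.90727409
P = C - S*exp(-qT) + K*exp(-rT)
P = 0.1278 - 1.00000000 + 0.90727409 = 0.0351

Answer: Put price = 0.0351


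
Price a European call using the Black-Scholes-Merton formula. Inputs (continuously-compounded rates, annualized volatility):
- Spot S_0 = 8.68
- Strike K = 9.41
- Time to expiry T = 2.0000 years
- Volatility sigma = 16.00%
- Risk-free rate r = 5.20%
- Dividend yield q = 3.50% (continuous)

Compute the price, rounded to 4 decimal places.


d1 = (ln(S/K) + (r - q + 0.5*sigma^2) * T) / (sigma * sqrt(T)) = -0.09347697
d2 = d1 - sigma * sqrt(T) = -0.31975114
exp(-rT) = 0.90122530; exp(-qT) = 0.93239382
C = S_0 * exp(-qT) * N(d1) - K * exp(-rT) * N(d2)
N(d1) = 0.46276232; N(d2) = 0.37457849
C = 8.6800 * 0.93239382 * 0.46276232 - 9.4100 * 0.90122530 * 0.37457849 = 0.5686

Answer: Price = 0.5686


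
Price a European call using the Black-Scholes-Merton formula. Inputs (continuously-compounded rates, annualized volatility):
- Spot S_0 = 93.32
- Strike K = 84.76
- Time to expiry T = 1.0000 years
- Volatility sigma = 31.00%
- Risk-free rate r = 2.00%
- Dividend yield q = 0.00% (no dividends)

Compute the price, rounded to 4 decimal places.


d1 = (ln(S/K) + (r - q + 0.5*sigma^2) * T) / (sigma * sqrt(T)) = 0.52987327
d2 = d1 - sigma * sqrt(T) = 0.21987327
exp(-rT) = 0.98019867; exp(-qT) = 1.00000000
C = S_0 * exp(-qT) * N(d1) - K * exp(-rT) * N(d2)
N(d1) = 0.70190010; N(d2) = 0.58701507
C = 93.3200 * 1.00000000 * 0.70190010 - 84.7600 * 0.98019867 * 0.58701507 = 16.7311

Answer: Price = 16.7311


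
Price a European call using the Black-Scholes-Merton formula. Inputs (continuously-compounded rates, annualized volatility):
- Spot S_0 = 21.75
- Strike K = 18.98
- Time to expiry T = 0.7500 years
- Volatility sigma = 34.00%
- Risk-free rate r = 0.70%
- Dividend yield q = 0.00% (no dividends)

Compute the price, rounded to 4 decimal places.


d1 = (ln(S/K) + (r - q + 0.5*sigma^2) * T) / (sigma * sqrt(T)) = 0.62770868
d2 = d1 - sigma * sqrt(T) = 0.33326004
exp(-rT) = 0.99476376; exp(-qT) = 1.00000000
C = S_0 * exp(-qT) * N(d1) - K * exp(-rT) * N(d2)
N(d1) = 0.73490260; N(d2) = 0.63053100
C = 21.7500 * 1.00000000 * 0.73490260 - 18.9800 * 0.99476376 * 0.63053100 = 4.0793

Answer: Price = 4.0793


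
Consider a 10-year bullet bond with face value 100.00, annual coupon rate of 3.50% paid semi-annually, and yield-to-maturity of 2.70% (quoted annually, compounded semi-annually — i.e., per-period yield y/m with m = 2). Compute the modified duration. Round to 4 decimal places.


Coupon per period c = face * coupon_rate / m = 1.750000
Periods per year m = 2; per-period yield y/m = 0.013500
Number of cashflows N = 20
Cashflows (t years, CF_t, discount factor 1/(1+y/m)^(m*t), PV):
  t = 0.5000: CF_t = 1.750000, DF = 0.986680, PV = 1.726690
  t = 1.0000: CF_t = 1.750000, DF = 0.973537, PV = 1.703690
  t = 1.5000: CF_t = 1.750000, DF = 0.960569, PV = 1.680996
  t = 2.0000: CF_t = 1.750000, DF = 0.947774, PV = 1.658605
  t = 2.5000: CF_t = 1.750000, DF = 0.935150, PV = 1.636512
  t = 3.0000: CF_t = 1.750000, DF = 0.922694, PV = 1.614714
  t = 3.5000: CF_t = 1.750000, DF = 0.910403, PV = 1.593205
  t = 4.0000: CF_t = 1.750000, DF = 0.898276, PV = 1.571984
  t = 4.5000: CF_t = 1.750000, DF = 0.886311, PV = 1.551045
  t = 5.0000: CF_t = 1.750000, DF = 0.874505, PV = 1.530384
  t = 5.5000: CF_t = 1.750000, DF = 0.862857, PV = 1.509999
  t = 6.0000: CF_t = 1.750000, DF = 0.851363, PV = 1.489886
  t = 6.5000: CF_t = 1.750000, DF = 0.840023, PV = 1.470040
  t = 7.0000: CF_t = 1.750000, DF = 0.828834, PV = 1.450459
  t = 7.5000: CF_t = 1.750000, DF = 0.817794, PV = 1.431139
  t = 8.0000: CF_t = 1.750000, DF = 0.806900, PV = 1.412076
  t = 8.5000: CF_t = 1.750000, DF = 0.796152, PV = 1.393267
  t = 9.0000: CF_t = 1.750000, DF = 0.785547, PV = 1.374708
  t = 9.5000: CF_t = 1.750000, DF = 0.775084, PV = 1.356397
  t = 10.0000: CF_t = 101.750000, DF = 0.764760, PV = 77.814290
Price P = sum_t PV_t = 106.970086
First compute Macaulay numerator sum_t t * PV_t:
  t * PV_t at t = 0.5000: 0.863345
  t * PV_t at t = 1.0000: 1.703690
  t * PV_t at t = 1.5000: 2.521495
  t * PV_t at t = 2.0000: 3.317211
  t * PV_t at t = 2.5000: 4.091281
  t * PV_t at t = 3.0000: 4.844141
  t * PV_t at t = 3.5000: 5.576219
  t * PV_t at t = 4.0000: 6.287935
  t * PV_t at t = 4.5000: 6.979700
  t * PV_t at t = 5.0000: 7.651922
  t * PV_t at t = 5.5000: 8.304997
  t * PV_t at t = 6.0000: 8.939315
  t * PV_t at t = 6.5000: 9.555262
  t * PV_t at t = 7.0000: 10.153214
  t * PV_t at t = 7.5000: 10.733541
  t * PV_t at t = 8.0000: 11.296606
  t * PV_t at t = 8.5000: 11.842767
  t * PV_t at t = 9.0000: 12.372373
  t * PV_t at t = 9.5000: 12.885769
  t * PV_t at t = 10.0000: 778.142897
Macaulay duration D = 918.063679 / 106.970086 = 8.582434
Modified duration = D / (1 + y/m) = 8.582434 / (1 + 0.013500) = 8.468114

Answer: Modified duration = 8.4681


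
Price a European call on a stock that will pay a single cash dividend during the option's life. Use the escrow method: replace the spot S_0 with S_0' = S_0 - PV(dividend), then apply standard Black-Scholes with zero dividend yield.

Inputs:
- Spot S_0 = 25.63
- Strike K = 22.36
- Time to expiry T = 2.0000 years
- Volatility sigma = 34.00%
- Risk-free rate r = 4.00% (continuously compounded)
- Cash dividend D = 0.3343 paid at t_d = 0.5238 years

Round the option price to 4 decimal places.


PV(D) = D * exp(-r * t_d) = 0.3343 * 0.97926597 = 0.32736861
S_0' = S_0 - PV(D) = 25.6300 - 0.32736861 = 25.30263139
d1 = (ln(S_0'/K) + (r + sigma^2/2)*T) / (sigma*sqrt(T)) = 0.66392075
d2 = d1 - sigma*sqrt(T) = 0.18308814
exp(-rT) = 0.92311635
N(d1) = 0.74662948; N(d2) = 0.57263557
C = S_0' * N(d1) - K * exp(-rT) * N(d2) = 25.30263139 * 0.74662948 - 22.3600 * 0.92311635 * 0.57263557 = 7.0720

Answer: Price = 7.0720


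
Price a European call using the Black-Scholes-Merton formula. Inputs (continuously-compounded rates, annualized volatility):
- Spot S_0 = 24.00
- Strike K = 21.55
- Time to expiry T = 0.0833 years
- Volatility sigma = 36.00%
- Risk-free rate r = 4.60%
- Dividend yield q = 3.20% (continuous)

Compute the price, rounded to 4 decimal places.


Answer: Price = 2.6475

Derivation:
d1 = (ln(S/K) + (r - q + 0.5*sigma^2) * T) / (sigma * sqrt(T)) = 1.09951460
d2 = d1 - sigma * sqrt(T) = 0.99561234
exp(-rT) = 0.99617553; exp(-qT) = 0.99733795
C = S_0 * exp(-qT) * N(d1) - K * exp(-rT) * N(d2)
N(d1) = 0.86422817; N(d2) = 0.84028073
C = 24.0000 * 0.99733795 * 0.86422817 - 21.5500 * 0.99617553 * 0.84028073 = 2.6475


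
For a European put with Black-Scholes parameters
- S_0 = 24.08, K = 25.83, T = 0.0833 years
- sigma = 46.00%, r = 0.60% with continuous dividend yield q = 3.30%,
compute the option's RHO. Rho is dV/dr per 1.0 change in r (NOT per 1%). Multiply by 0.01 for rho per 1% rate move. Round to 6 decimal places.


Answer: Rho = -1.569149

Derivation:
d1 = -0.4789773291; d2 = -0.6117413302
phi(d1) = 0.3557069099; exp(-qT) = 0.9972548748; exp(-rT) = 0.9995003249
N(-d2) = 0.7296455439
Rho = -K*T*exp(-rT)*N(-d2) = -25.8300 * 0.0833 * 0.9995003249 * 0.7296455439 = -1.569149


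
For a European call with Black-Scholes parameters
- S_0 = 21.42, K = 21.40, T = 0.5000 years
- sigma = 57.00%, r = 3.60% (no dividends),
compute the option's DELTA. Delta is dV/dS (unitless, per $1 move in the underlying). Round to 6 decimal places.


Answer: Delta = 0.598127

Derivation:
d1 = 0.2485024884; d2 = -0.1545483768
phi(d1) = 0.3868124702; exp(-qT) = 1.0000000000; exp(-rT) = 0.9821610324
N(d1) = 0.5981271775
Delta = exp(-qT) * N(d1) = 1.0000000000 * 0.5981271775 = 0.598127


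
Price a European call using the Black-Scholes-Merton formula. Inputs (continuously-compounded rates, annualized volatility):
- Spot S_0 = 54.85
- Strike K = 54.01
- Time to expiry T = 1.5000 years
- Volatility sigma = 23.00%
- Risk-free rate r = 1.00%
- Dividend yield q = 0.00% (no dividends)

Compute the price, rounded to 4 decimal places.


Answer: Price = 6.9087

Derivation:
d1 = (ln(S/K) + (r - q + 0.5*sigma^2) * T) / (sigma * sqrt(T)) = 0.24888226
d2 = d1 - sigma * sqrt(T) = -0.03280906
exp(-rT) = 0.98511194; exp(-qT) = 1.00000000
C = S_0 * exp(-qT) * N(d1) - K * exp(-rT) * N(d2)
N(d1) = 0.59827407; N(d2) = 0.48691343
C = 54.8500 * 1.00000000 * 0.59827407 - 54.0100 * 0.98511194 * 0.48691343 = 6.9087


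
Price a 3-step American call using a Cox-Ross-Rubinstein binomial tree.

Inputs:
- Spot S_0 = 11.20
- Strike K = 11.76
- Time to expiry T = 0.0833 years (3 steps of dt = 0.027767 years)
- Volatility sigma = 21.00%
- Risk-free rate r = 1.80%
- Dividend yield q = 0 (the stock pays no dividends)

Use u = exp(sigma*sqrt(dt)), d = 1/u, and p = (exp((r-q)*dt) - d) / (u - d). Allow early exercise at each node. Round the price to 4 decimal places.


dt = T/N = 0.027767
u = exp(sigma*sqrt(dt)) = 1.035612; d = 1/u = 0.965612
p = (exp((r-q)*dt) - d) / (u - d) = 0.498394
Discount per step: exp(-r*dt) = 0.999500
Stock lattice S(k, i) with i counting down-moves:
  k=0: S(0,0) = 11.2000
  k=1: S(1,0) = 11.5989; S(1,1) = 10.8149
  k=2: S(2,0) = 12.0119; S(2,1) = 11.2000; S(2,2) = 10.4430
  k=3: S(3,0) = 12.4397; S(3,1) = 11.5989; S(3,2) = 10.8149; S(3,3) = 10.0838
Terminal payoffs V(N, i) = max(S_T - K, 0):
  V(3,0) = 0.679698; V(3,1) = 0.000000; V(3,2) = 0.000000; V(3,3) = 0.000000
Backward induction: V(k, i) = exp(-r*dt) * [p * V(k+1, i) + (1-p) * V(k+1, i+1)]; then take max(V_cont, immediate exercise) for American.
  V(2,0) = exp(-r*dt) * [p*0.679698 + (1-p)*0.000000] = 0.338588; exercise = 0.251923; V(2,0) = max -> 0.338588
  V(2,1) = exp(-r*dt) * [p*0.000000 + (1-p)*0.000000] = 0.000000; exercise = 0.000000; V(2,1) = max -> 0.000000
  V(2,2) = exp(-r*dt) * [p*0.000000 + (1-p)*0.000000] = 0.000000; exercise = 0.000000; V(2,2) = max -> 0.000000
  V(1,0) = exp(-r*dt) * [p*0.338588 + (1-p)*0.000000] = 0.168666; exercise = 0.000000; V(1,0) = max -> 0.168666
  V(1,1) = exp(-r*dt) * [p*0.000000 + (1-p)*0.000000] = 0.000000; exercise = 0.000000; V(1,1) = max -> 0.000000
  V(0,0) = exp(-r*dt) * [p*0.168666 + (1-p)*0.000000] = 0.084020; exercise = 0.000000; V(0,0) = max -> 0.084020

Answer: Price = V(0,0) = 0.0840


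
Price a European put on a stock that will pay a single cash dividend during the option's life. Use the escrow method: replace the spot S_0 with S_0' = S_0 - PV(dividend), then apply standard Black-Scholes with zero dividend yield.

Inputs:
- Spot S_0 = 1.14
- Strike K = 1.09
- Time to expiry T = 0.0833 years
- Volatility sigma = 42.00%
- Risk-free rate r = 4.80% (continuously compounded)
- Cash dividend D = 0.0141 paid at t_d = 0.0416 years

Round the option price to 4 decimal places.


Answer: Price = 0.0357

Derivation:
PV(D) = D * exp(-r * t_d) = 0.0141 * 0.99800519 = 0.01407187
S_0' = S_0 - PV(D) = 1.1400 - 0.01407187 = 1.12592813
d1 = (ln(S_0'/K) + (r + sigma^2/2)*T) / (sigma*sqrt(T)) = 0.36112615
d2 = d1 - sigma*sqrt(T) = 0.23990684
exp(-rT) = 0.99600958
N(-d1) = 0.35900257; N(-d2) = 0.40520124
P = K * exp(-rT) * N(-d2) - S_0' * N(-d1) = 1.0900 * 0.99600958 * 0.40520124 - 1.12592813 * 0.35900257 = 0.0357


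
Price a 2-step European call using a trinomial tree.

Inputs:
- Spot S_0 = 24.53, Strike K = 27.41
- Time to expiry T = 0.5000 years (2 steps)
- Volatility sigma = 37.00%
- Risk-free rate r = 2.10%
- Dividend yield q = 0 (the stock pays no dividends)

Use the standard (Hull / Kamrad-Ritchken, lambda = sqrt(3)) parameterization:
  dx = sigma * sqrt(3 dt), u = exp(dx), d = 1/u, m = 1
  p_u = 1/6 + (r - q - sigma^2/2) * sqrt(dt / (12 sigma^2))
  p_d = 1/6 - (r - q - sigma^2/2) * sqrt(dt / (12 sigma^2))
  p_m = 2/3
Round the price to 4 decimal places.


Answer: Price = V(0,0) = 1.6642

Derivation:
dt = T/N = 0.250000; dx = sigma*sqrt(3*dt) = 0.320429
u = exp(dx) = 1.377719; d = 1/u = 0.725837
p_u = 0.148156, p_m = 0.666667, p_d = 0.185177
Discount per step: exp(-r*dt) = 0.994764
Stock lattice S(k, j) with j the centered position index:
  k=0: S(0,+0) = 24.5300
  k=1: S(1,-1) = 17.8048; S(1,+0) = 24.5300; S(1,+1) = 33.7955
  k=2: S(2,-2) = 12.9234; S(2,-1) = 17.8048; S(2,+0) = 24.5300; S(2,+1) = 33.7955; S(2,+2) = 46.5606
Terminal payoffs V(N, j) = max(S_T - K, 0):
  V(2,-2) = 0.000000; V(2,-1) = 0.000000; V(2,+0) = 0.000000; V(2,+1) = 6.385453; V(2,+2) = 19.150645
Backward induction: V(k, j) = exp(-r*dt) * [p_u * V(k+1, j+1) + p_m * V(k+1, j) + p_d * V(k+1, j-1)]
  V(1,-1) = exp(-r*dt) * [p_u*0.000000 + p_m*0.000000 + p_d*0.000000] = 0.000000
  V(1,+0) = exp(-r*dt) * [p_u*6.385453 + p_m*0.000000 + p_d*0.000000] = 0.941092
  V(1,+1) = exp(-r*dt) * [p_u*19.150645 + p_m*6.385453 + p_d*0.000000] = 7.057111
  V(0,+0) = exp(-r*dt) * [p_u*7.057111 + p_m*0.941092 + p_d*0.000000] = 1.664190


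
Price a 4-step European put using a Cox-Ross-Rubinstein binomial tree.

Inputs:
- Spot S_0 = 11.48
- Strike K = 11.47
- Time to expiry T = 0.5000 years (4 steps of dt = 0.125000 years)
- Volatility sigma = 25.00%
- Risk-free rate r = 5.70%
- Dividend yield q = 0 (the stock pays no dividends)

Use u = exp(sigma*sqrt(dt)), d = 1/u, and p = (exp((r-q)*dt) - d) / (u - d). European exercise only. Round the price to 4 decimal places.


dt = T/N = 0.125000
u = exp(sigma*sqrt(dt)) = 1.092412; d = 1/u = 0.915405
p = (exp((r-q)*dt) - d) / (u - d) = 0.518314
Discount per step: exp(-r*dt) = 0.992900
Stock lattice S(k, i) with i counting down-moves:
  k=0: S(0,0) = 11.4800
  k=1: S(1,0) = 12.5409; S(1,1) = 10.5089
  k=2: S(2,0) = 13.6998; S(2,1) = 11.4800; S(2,2) = 9.6199
  k=3: S(3,0) = 14.9659; S(3,1) = 12.5409; S(3,2) = 10.5089; S(3,3) = 8.8061
  k=4: S(4,0) = 16.3489; S(4,1) = 13.6998; S(4,2) = 11.4800; S(4,3) = 9.6199; S(4,4) = 8.0611
Terminal payoffs V(N, i) = max(K - S_T, 0):
  V(4,0) = 0.000000; V(4,1) = 0.000000; V(4,2) = 0.000000; V(4,3) = 1.850140; V(4,4) = 3.408876
Backward induction: V(k, i) = exp(-r*dt) * [p * V(k+1, i) + (1-p) * V(k+1, i+1)].
  V(3,0) = exp(-r*dt) * [p*0.000000 + (1-p)*0.000000] = 0.000000
  V(3,1) = exp(-r*dt) * [p*0.000000 + (1-p)*0.000000] = 0.000000
  V(3,2) = exp(-r*dt) * [p*0.000000 + (1-p)*1.850140] = 0.884860
  V(3,3) = exp(-r*dt) * [p*1.850140 + (1-p)*3.408876] = 2.582496
  V(2,0) = exp(-r*dt) * [p*0.000000 + (1-p)*0.000000] = 0.000000
  V(2,1) = exp(-r*dt) * [p*0.000000 + (1-p)*0.884860] = 0.423199
  V(2,2) = exp(-r*dt) * [p*0.884860 + (1-p)*2.582496] = 1.690500
  V(1,0) = exp(-r*dt) * [p*0.000000 + (1-p)*0.423199] = 0.202402
  V(1,1) = exp(-r*dt) * [p*0.423199 + (1-p)*1.690500] = 1.026302
  V(0,0) = exp(-r*dt) * [p*0.202402 + (1-p)*1.026302] = 0.595009

Answer: Price = V(0,0) = 0.5950


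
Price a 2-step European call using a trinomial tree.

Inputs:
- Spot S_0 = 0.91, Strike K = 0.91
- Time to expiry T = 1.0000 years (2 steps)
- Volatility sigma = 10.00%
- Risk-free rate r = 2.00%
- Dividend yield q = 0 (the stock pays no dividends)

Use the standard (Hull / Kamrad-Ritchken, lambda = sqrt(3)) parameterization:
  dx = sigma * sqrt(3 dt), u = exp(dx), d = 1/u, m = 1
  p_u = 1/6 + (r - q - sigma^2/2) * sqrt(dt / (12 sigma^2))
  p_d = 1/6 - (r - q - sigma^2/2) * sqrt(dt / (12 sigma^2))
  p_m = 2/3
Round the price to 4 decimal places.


Answer: Price = V(0,0) = 0.0402

Derivation:
dt = T/N = 0.500000; dx = sigma*sqrt(3*dt) = 0.122474
u = exp(dx) = 1.130290; d = 1/u = 0.884728
p_u = 0.197285, p_m = 0.666667, p_d = 0.136048
Discount per step: exp(-r*dt) = 0.990050
Stock lattice S(k, j) with j the centered position index:
  k=0: S(0,+0) = 0.9100
  k=1: S(1,-1) = 0.8051; S(1,+0) = 0.9100; S(1,+1) = 1.0286
  k=2: S(2,-2) = 0.7123; S(2,-1) = 0.8051; S(2,+0) = 0.9100; S(2,+1) = 1.0286; S(2,+2) = 1.1626
Terminal payoffs V(N, j) = max(S_T - K, 0):
  V(2,-2) = 0.000000; V(2,-1) = 0.000000; V(2,+0) = 0.000000; V(2,+1) = 0.118564; V(2,+2) = 0.252576
Backward induction: V(k, j) = exp(-r*dt) * [p_u * V(k+1, j+1) + p_m * V(k+1, j) + p_d * V(k+1, j-1)]
  V(1,-1) = exp(-r*dt) * [p_u*0.000000 + p_m*0.000000 + p_d*0.000000] = 0.000000
  V(1,+0) = exp(-r*dt) * [p_u*0.118564 + p_m*0.000000 + p_d*0.000000] = 0.023158
  V(1,+1) = exp(-r*dt) * [p_u*0.252576 + p_m*0.118564 + p_d*0.000000] = 0.127590
  V(0,+0) = exp(-r*dt) * [p_u*0.127590 + p_m*0.023158 + p_d*0.000000] = 0.040206


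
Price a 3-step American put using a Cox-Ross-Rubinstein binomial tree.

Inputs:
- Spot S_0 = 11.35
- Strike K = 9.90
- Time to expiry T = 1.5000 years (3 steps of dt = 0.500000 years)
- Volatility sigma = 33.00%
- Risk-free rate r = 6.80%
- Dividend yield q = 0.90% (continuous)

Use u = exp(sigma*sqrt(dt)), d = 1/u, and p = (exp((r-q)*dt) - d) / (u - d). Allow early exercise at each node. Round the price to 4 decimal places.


Answer: Price = V(0,0) = 0.8394

Derivation:
dt = T/N = 0.500000
u = exp(sigma*sqrt(dt)) = 1.262817; d = 1/u = 0.791880
p = (exp((r-q)*dt) - d) / (u - d) = 0.505501
Discount per step: exp(-r*dt) = 0.966572
Stock lattice S(k, i) with i counting down-moves:
  k=0: S(0,0) = 11.3500
  k=1: S(1,0) = 14.3330; S(1,1) = 8.9878
  k=2: S(2,0) = 18.0999; S(2,1) = 11.3500; S(2,2) = 7.1173
  k=3: S(3,0) = 22.8569; S(3,1) = 14.3330; S(3,2) = 8.9878; S(3,3) = 5.6360
Terminal payoffs V(N, i) = max(K - S_T, 0):
  V(3,0) = 0.000000; V(3,1) = 0.000000; V(3,2) = 0.912160; V(3,3) = 4.263958
Backward induction: V(k, i) = exp(-r*dt) * [p * V(k+1, i) + (1-p) * V(k+1, i+1)]; then take max(V_cont, immediate exercise) for American.
  V(2,0) = exp(-r*dt) * [p*0.000000 + (1-p)*0.000000] = 0.000000; exercise = 0.000000; V(2,0) = max -> 0.000000
  V(2,1) = exp(-r*dt) * [p*0.000000 + (1-p)*0.912160] = 0.435984; exercise = 0.000000; V(2,1) = max -> 0.435984
  V(2,2) = exp(-r*dt) * [p*0.912160 + (1-p)*4.263958] = 2.483722; exercise = 2.782708; V(2,2) = max -> 2.782708
  V(1,0) = exp(-r*dt) * [p*0.000000 + (1-p)*0.435984] = 0.208387; exercise = 0.000000; V(1,0) = max -> 0.208387
  V(1,1) = exp(-r*dt) * [p*0.435984 + (1-p)*2.782708] = 1.543070; exercise = 0.912160; V(1,1) = max -> 1.543070
  V(0,0) = exp(-r*dt) * [p*0.208387 + (1-p)*1.543070] = 0.839357; exercise = 0.000000; V(0,0) = max -> 0.839357


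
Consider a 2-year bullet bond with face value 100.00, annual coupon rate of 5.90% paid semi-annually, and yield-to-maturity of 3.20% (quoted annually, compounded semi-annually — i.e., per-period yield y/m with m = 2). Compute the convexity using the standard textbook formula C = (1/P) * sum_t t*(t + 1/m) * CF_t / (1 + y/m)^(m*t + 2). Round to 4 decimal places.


Answer: Convexity = 4.5795

Derivation:
Coupon per period c = face * coupon_rate / m = 2.950000
Periods per year m = 2; per-period yield y/m = 0.016000
Number of cashflows N = 4
Cashflows (t years, CF_t, discount factor 1/(1+y/m)^(m*t), PV):
  t = 0.5000: CF_t = 2.950000, DF = 0.984252, PV = 2.903543
  t = 1.0000: CF_t = 2.950000, DF = 0.968752, PV = 2.857818
  t = 1.5000: CF_t = 2.950000, DF = 0.953496, PV = 2.812813
  t = 2.0000: CF_t = 102.950000, DF = 0.938480, PV = 96.616549
Price P = sum_t PV_t = 105.190723
Convexity numerator sum_t t*(t + 1/m) * CF_t / (1+y/m)^(m*t + 2):
  t = 0.5000: term = 1.406407
  t = 1.0000: term = 4.152775
  t = 1.5000: term = 8.174755
  t = 2.0000: term = 467.987343
Convexity = (1/P) * sum = 481.721280 / 105.190723 = 4.579503


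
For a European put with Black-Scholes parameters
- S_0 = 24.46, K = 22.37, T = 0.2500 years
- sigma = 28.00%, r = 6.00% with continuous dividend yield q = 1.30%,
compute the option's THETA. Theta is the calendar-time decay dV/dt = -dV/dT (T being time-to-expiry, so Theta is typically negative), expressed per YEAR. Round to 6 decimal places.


Answer: Theta = -1.718148

Derivation:
d1 = 0.7919168197; d2 = 0.6519168197
phi(d1) = 0.2915614008; exp(-qT) = 0.9967552755; exp(-rT) = 0.9851119396
Theta = -S*exp(-qT)*phi(d1)*sigma/(2*sqrt(T)) + r*K*exp(-rT)*N(-d2) - q*S*exp(-qT)*N(-d1)
N(-d1) = 0.2142045895; N(-d2) = 0.2572274169; sqrt(T) = 0.5000000000
Term 1 = -24.4600 * 0.9967552755 * 0.2915614008 * 0.2800 / (2 * 0.5000000000) = -1.9903665076
Term 2 = 0.0600 * 22.3700 * 0.9851119396 * 0.2572274169 = 0.3401105266
Term 3 = -0.0130 * 24.4600 * 0.9967552755 * 0.2142045895 = -0.0678917682
Theta = -1.9903665076 + (0.3401105266) + (-0.0678917682) = -1.718148


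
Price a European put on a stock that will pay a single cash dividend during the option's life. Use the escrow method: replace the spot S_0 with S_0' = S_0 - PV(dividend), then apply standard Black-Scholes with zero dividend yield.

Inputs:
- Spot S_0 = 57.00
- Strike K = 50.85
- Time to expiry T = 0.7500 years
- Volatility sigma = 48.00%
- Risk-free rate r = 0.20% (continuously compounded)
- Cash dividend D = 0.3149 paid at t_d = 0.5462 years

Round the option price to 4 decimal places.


Answer: Price = 6.1947

Derivation:
PV(D) = D * exp(-r * t_d) = 0.3149 * 0.99890820 = 0.31455619
S_0' = S_0 - PV(D) = 57.0000 - 0.31455619 = 56.68544381
d1 = (ln(S_0'/K) + (r + sigma^2/2)*T) / (sigma*sqrt(T)) = 0.47279534
d2 = d1 - sigma*sqrt(T) = 0.05710315
exp(-rT) = 0.99850112
N(-d1) = 0.31817960; N(-d2) = 0.47723151
P = K * exp(-rT) * N(-d2) - S_0' * N(-d1) = 50.8500 * 0.99850112 * 0.47723151 - 56.68544381 * 0.31817960 = 6.1947


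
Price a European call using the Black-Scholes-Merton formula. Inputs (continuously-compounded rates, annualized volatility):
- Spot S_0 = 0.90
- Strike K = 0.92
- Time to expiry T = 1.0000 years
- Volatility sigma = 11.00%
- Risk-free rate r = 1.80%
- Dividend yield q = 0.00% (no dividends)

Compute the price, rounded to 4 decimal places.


d1 = (ln(S/K) + (r - q + 0.5*sigma^2) * T) / (sigma * sqrt(T)) = 0.01882812
d2 = d1 - sigma * sqrt(T) = -0.09117188
exp(-rT) = 0.98216103; exp(-qT) = 1.00000000
C = S_0 * exp(-qT) * N(d1) - K * exp(-rT) * N(d2)
N(d1) = 0.50751089; N(d2) = 0.46367801
C = 0.9000 * 1.00000000 * 0.50751089 - 0.9200 * 0.98216103 * 0.46367801 = 0.0378

Answer: Price = 0.0378


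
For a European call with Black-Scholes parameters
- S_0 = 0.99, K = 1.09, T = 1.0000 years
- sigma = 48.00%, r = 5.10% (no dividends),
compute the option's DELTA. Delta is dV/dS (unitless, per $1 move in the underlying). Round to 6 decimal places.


d1 = 0.1457749331; d2 = -0.3342250669
phi(d1) = 0.3947258922; exp(-qT) = 1.0000000000; exp(-rT) = 0.9502786705
N(d1) = 0.5579504675
Delta = exp(-qT) * N(d1) = 1.0000000000 * 0.5579504675 = 0.557950

Answer: Delta = 0.557950


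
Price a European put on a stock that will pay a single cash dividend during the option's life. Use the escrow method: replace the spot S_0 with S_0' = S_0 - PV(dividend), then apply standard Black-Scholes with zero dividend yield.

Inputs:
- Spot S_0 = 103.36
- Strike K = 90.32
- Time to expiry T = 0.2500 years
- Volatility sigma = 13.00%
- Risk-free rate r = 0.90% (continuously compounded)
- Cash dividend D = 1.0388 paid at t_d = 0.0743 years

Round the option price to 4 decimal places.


Answer: Price = 0.0599

Derivation:
PV(D) = D * exp(-r * t_d) = 1.0388 * 0.99933152 = 1.03810559
S_0' = S_0 - PV(D) = 103.3600 - 1.03810559 = 102.32189441
d1 = (ln(S_0'/K) + (r + sigma^2/2)*T) / (sigma*sqrt(T)) = 1.98657311
d2 = d1 - sigma*sqrt(T) = 1.92157311
exp(-rT) = 0.99775253
N(-d1) = 0.02348486; N(-d2) = 0.02732975
P = K * exp(-rT) * N(-d2) - S_0' * N(-d1) = 90.3200 * 0.99775253 * 0.02732975 - 102.32189441 * 0.02348486 = 0.0599


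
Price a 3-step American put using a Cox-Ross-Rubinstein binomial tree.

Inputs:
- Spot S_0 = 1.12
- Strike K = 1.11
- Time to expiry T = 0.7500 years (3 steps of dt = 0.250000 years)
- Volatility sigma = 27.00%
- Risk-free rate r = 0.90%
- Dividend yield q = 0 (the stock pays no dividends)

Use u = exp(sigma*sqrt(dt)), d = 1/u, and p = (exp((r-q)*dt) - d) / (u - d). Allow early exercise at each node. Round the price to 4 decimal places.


Answer: Price = V(0,0) = 0.1043

Derivation:
dt = T/N = 0.250000
u = exp(sigma*sqrt(dt)) = 1.144537; d = 1/u = 0.873716
p = (exp((r-q)*dt) - d) / (u - d) = 0.474619
Discount per step: exp(-r*dt) = 0.997753
Stock lattice S(k, i) with i counting down-moves:
  k=0: S(0,0) = 1.1200
  k=1: S(1,0) = 1.2819; S(1,1) = 0.9786
  k=2: S(2,0) = 1.4672; S(2,1) = 1.1200; S(2,2) = 0.8550
  k=3: S(3,0) = 1.6792; S(3,1) = 1.2819; S(3,2) = 0.9786; S(3,3) = 0.7470
Terminal payoffs V(N, i) = max(K - S_T, 0):
  V(3,0) = 0.000000; V(3,1) = 0.000000; V(3,2) = 0.131438; V(3,3) = 0.362986
Backward induction: V(k, i) = exp(-r*dt) * [p * V(k+1, i) + (1-p) * V(k+1, i+1)]; then take max(V_cont, immediate exercise) for American.
  V(2,0) = exp(-r*dt) * [p*0.000000 + (1-p)*0.000000] = 0.000000; exercise = 0.000000; V(2,0) = max -> 0.000000
  V(2,1) = exp(-r*dt) * [p*0.000000 + (1-p)*0.131438] = 0.068900; exercise = 0.000000; V(2,1) = max -> 0.068900
  V(2,2) = exp(-r*dt) * [p*0.131438 + (1-p)*0.362986] = 0.252520; exercise = 0.255015; V(2,2) = max -> 0.255015
  V(1,0) = exp(-r*dt) * [p*0.000000 + (1-p)*0.068900] = 0.036117; exercise = 0.000000; V(1,0) = max -> 0.036117
  V(1,1) = exp(-r*dt) * [p*0.068900 + (1-p)*0.255015] = 0.166307; exercise = 0.131438; V(1,1) = max -> 0.166307
  V(0,0) = exp(-r*dt) * [p*0.036117 + (1-p)*0.166307] = 0.104282; exercise = 0.000000; V(0,0) = max -> 0.104282


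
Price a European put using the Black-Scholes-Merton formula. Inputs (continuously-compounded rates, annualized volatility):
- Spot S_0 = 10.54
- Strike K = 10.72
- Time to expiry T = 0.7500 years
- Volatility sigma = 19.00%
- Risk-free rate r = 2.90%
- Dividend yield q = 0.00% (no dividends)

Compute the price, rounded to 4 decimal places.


d1 = (ln(S/K) + (r - q + 0.5*sigma^2) * T) / (sigma * sqrt(T)) = 0.11154339
d2 = d1 - sigma * sqrt(T) = -0.05300144
exp(-rT) = 0.97848483; exp(-qT) = 1.00000000
P = K * exp(-rT) * N(-d2) - S_0 * exp(-qT) * N(-d1)
N(-d1) = 0.45559273; N(-d2) = 0.52113462
P = 10.7200 * 0.97848483 * 0.52113462 - 10.5400 * 1.00000000 * 0.45559273 = 0.6644

Answer: Price = 0.6644


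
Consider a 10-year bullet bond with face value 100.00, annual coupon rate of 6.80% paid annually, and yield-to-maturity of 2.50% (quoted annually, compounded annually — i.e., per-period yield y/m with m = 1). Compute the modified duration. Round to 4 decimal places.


Answer: Modified duration = 7.7719

Derivation:
Coupon per period c = face * coupon_rate / m = 6.800000
Periods per year m = 1; per-period yield y/m = 0.025000
Number of cashflows N = 10
Cashflows (t years, CF_t, discount factor 1/(1+y/m)^(m*t), PV):
  t = 1.0000: CF_t = 6.800000, DF = 0.975610, PV = 6.634146
  t = 2.0000: CF_t = 6.800000, DF = 0.951814, PV = 6.472338
  t = 3.0000: CF_t = 6.800000, DF = 0.928599, PV = 6.314476
  t = 4.0000: CF_t = 6.800000, DF = 0.905951, PV = 6.160464
  t = 5.0000: CF_t = 6.800000, DF = 0.883854, PV = 6.010209
  t = 6.0000: CF_t = 6.800000, DF = 0.862297, PV = 5.863619
  t = 7.0000: CF_t = 6.800000, DF = 0.841265, PV = 5.720604
  t = 8.0000: CF_t = 6.800000, DF = 0.820747, PV = 5.581077
  t = 9.0000: CF_t = 6.800000, DF = 0.800728, PV = 5.444953
  t = 10.0000: CF_t = 106.800000, DF = 0.781198, PV = 83.431989
Price P = sum_t PV_t = 137.633875
First compute Macaulay numerator sum_t t * PV_t:
  t * PV_t at t = 1.0000: 6.634146
  t * PV_t at t = 2.0000: 12.944676
  t * PV_t at t = 3.0000: 18.943428
  t * PV_t at t = 4.0000: 24.641858
  t * PV_t at t = 5.0000: 30.051046
  t * PV_t at t = 6.0000: 35.181712
  t * PV_t at t = 7.0000: 40.044225
  t * PV_t at t = 8.0000: 44.648613
  t * PV_t at t = 9.0000: 49.004576
  t * PV_t at t = 10.0000: 834.319893
Macaulay duration D = 1096.414173 / 137.633875 = 7.966165
Modified duration = D / (1 + y/m) = 7.966165 / (1 + 0.025000) = 7.771868
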